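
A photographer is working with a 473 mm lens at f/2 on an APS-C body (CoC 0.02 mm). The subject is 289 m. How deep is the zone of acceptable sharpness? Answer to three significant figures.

29.9 m

Hyperfocal distance H = f²/(N·c) + f = 473²/(2 × 0.02) + 473 = 223729/0.04 + 473 ≈ 5593698.0 mm ≈ 5594 m.
Near limit Dn = s·(H − f)/(H + s − 2f) = 289000 × (5593698.0 − 473) / (5593698.0 + 289000 − 2 × 473) = 289000 × 5593225.0 / 5881752.0 ≈ 274823 mm.
Far limit Df = s·(H − f)/(H − s) = 289000 × (5593698.0 − 473) / (5593698.0 − 289000) = 289000 × 5593225.0 / 5304698.0 ≈ 304719 mm.
Depth of field = Df − Dn = 304719 − 274823 ≈ 29896 mm ≈ 29.9 m.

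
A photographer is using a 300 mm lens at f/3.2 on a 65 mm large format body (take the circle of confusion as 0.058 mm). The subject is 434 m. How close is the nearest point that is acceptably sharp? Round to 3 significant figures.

Hyperfocal distance H = f²/(N·c) + f = 300²/(3.2 × 0.058) + 300 = 90000/0.1856 + 300 ≈ 485213.8 mm ≈ 485.2 m.
Near limit Dn = s·(H − f)/(H + s − 2f) = 434000 × (485213.8 − 300) / (485213.8 + 434000 − 2 × 300) = 434000 × 484913.8 / 918613.8 ≈ 229098 mm ≈ 229 m.

229 m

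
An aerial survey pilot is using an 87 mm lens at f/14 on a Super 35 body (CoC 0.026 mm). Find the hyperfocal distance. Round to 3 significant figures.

Hyperfocal distance H = f²/(N·c) + f = 87²/(14 × 0.026) + 87 = 7569/0.364 + 87 ≈ 20881.0 mm ≈ 20.9 m.

20.9 m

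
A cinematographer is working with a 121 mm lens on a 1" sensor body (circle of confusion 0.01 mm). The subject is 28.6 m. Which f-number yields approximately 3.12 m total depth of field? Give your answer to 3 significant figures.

Write h = H − f = f²/(N·c). The thin-lens limits are Dn = s·h/(h + (s−f)) and Df = s·h/(h − (s−f)), so DoF = Df − Dn = 2·s·(s−f)·h / (h² − (s−f)²).
That is a quadratic in h: DoF·h² − 2·s·(s−f)·h − DoF·(s−f)² = 0 ⇒ h = (s−f)·(s + √(s² + DoF²)) / DoF = 28479 × (28600 + √(28600² + 3120²)) / 3120 = 28479 × (28600 + 28769.7) / 3120 ≈ 523664 mm.
Then N = f²/(c·h) = 121² / (0.01 × 523664) = 14641 / 5236.6 ≈ 2.80.

f/2.80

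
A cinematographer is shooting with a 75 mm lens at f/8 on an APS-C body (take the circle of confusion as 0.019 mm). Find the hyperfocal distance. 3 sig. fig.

Hyperfocal distance H = f²/(N·c) + f = 75²/(8 × 0.019) + 75 = 5625/0.152 + 75 ≈ 37081.6 mm ≈ 37.1 m.

37.1 m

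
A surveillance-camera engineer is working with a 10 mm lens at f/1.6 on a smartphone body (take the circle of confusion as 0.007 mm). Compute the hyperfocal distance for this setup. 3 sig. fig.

Hyperfocal distance H = f²/(N·c) + f = 10²/(1.6 × 0.007) + 10 = 100/0.0112 + 10 ≈ 8938.6 mm ≈ 8.94 m.

8.94 m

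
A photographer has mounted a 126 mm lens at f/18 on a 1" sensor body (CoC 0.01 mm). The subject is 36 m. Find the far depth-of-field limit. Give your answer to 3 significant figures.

Hyperfocal distance H = f²/(N·c) + f = 126²/(18 × 0.01) + 126 = 15876/0.18 + 126 ≈ 88326.0 mm ≈ 88.33 m.
Far limit Df = s·(H − f)/(H − s) = 36000 × (88326.0 − 126) / (88326.0 − 36000) = 36000 × 88200.0 / 52326.0 ≈ 60681 mm ≈ 60.7 m.

60.7 m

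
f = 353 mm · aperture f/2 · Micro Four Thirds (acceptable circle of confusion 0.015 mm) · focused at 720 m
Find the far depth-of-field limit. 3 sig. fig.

871 m

Hyperfocal distance H = f²/(N·c) + f = 353²/(2 × 0.015) + 353 = 124609/0.03 + 353 ≈ 4153986.3 mm ≈ 4154 m.
Far limit Df = s·(H − f)/(H − s) = 720000 × (4153986.3 − 353) / (4153986.3 − 720000) = 720000 × 4153633.3 / 3433986.3 ≈ 870888 mm ≈ 871 m.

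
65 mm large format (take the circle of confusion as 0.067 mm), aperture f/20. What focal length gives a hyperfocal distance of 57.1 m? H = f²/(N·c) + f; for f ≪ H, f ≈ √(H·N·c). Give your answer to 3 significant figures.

276 mm

From H = f²/(N·c) + f, with f ≪ H: f ≈ √(H·N·c) = √(57100 × 20 × 0.067) = √76514 ≈ 276.6 mm.
Exact: f² + N·c·f − N·c·H = 0 ⇒ f = (−N·c + √((N·c)² + 4·N·c·H))/2 = (−1.34 + √306058)/2 ≈ 275.94 mm ≈ 276 mm.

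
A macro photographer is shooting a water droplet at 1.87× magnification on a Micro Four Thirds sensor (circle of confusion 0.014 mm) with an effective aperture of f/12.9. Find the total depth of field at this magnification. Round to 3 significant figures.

0.103 mm

At magnification m, DoF ≈ 2·N_eff·c/m² = 2 × 12.9 × 0.014 / 1.87² = 0.3612 / 3.497 ≈ 0.103 mm.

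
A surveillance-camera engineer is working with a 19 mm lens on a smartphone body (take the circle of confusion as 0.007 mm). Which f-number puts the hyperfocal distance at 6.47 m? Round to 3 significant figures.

f/7.99

Rearrange H = f²/(N·c) + f for N: N = f² / ((H − f)·c).
N = 19² / ((6470 − 19) × 0.007) = 361 / 45.16 ≈ 7.99.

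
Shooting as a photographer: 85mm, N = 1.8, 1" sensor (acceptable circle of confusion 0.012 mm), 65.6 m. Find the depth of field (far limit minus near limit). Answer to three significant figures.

Hyperfocal distance H = f²/(N·c) + f = 85²/(1.8 × 0.012) + 85 = 7225/0.0216 + 85 ≈ 334575.7 mm ≈ 334.6 m.
Near limit Dn = s·(H − f)/(H + s − 2f) = 65600 × (334575.7 − 85) / (334575.7 + 65600 − 2 × 85) = 65600 × 334490.7 / 400005.7 ≈ 54856 mm.
Far limit Df = s·(H − f)/(H − s) = 65600 × (334575.7 − 85) / (334575.7 − 65600) = 65600 × 334490.7 / 268975.7 ≈ 81578 mm.
Depth of field = Df − Dn = 81578 − 54856 ≈ 26722 mm ≈ 26.7 m.

26.7 m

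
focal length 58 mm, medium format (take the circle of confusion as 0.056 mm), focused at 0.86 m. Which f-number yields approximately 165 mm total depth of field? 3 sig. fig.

f/7.12

Write h = H − f = f²/(N·c). The thin-lens limits are Dn = s·h/(h + (s−f)) and Df = s·h/(h − (s−f)), so DoF = Df − Dn = 2·s·(s−f)·h / (h² − (s−f)²).
That is a quadratic in h: DoF·h² − 2·s·(s−f)·h − DoF·(s−f)² = 0 ⇒ h = (s−f)·(s + √(s² + DoF²)) / DoF = 802 × (860 + √(860² + 165²)) / 165 = 802 × (860 + 875.685) / 165 ≈ 8436.5 mm.
Then N = f²/(c·h) = 58² / (0.056 × 8436.5) = 3364 / 472.44 ≈ 7.12.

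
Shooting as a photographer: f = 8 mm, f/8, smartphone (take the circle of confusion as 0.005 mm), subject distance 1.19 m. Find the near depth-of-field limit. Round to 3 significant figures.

Hyperfocal distance H = f²/(N·c) + f = 8²/(8 × 0.005) + 8 = 64/0.04 + 8 ≈ 1608.0 mm ≈ 1.608 m.
Near limit Dn = s·(H − f)/(H + s − 2f) = 1190 × (1608.0 − 8) / (1608.0 + 1190 − 2 × 8) = 1190 × 1600.0 / 2782.0 ≈ 684.40 mm ≈ 0.684 m.

0.684 m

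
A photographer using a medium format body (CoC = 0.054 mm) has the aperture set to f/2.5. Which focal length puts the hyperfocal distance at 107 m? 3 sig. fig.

From H = f²/(N·c) + f, with f ≪ H: f ≈ √(H·N·c) = √(107000 × 2.5 × 0.054) = √14445 ≈ 120.2 mm.
The +f correction barely moves this — solving exactly, f² + N·c·f − N·c·H = 0 ⇒ f = (−N·c + √((N·c)² + 4·N·c·H))/2 = (−0.135 + √57780)/2 ≈ 120.12 mm, so f ≈ 120 mm.

120 mm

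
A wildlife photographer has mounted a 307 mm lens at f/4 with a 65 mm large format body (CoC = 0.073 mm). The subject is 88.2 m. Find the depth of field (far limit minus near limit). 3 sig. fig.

Hyperfocal distance H = f²/(N·c) + f = 307²/(4 × 0.073) + 307 = 94249/0.292 + 307 ≈ 323077.5 mm ≈ 323.1 m.
Near limit Dn = s·(H − f)/(H + s − 2f) = 88200 × (323077.5 − 307) / (323077.5 + 88200 − 2 × 307) = 88200 × 322770.5 / 410663.5 ≈ 69323 mm.
Far limit Df = s·(H − f)/(H − s) = 88200 × (323077.5 − 307) / (323077.5 − 88200) = 88200 × 322770.5 / 234877.5 ≈ 121205 mm.
Depth of field = Df − Dn = 121205 − 69323 ≈ 51882 mm ≈ 51.9 m.

51.9 m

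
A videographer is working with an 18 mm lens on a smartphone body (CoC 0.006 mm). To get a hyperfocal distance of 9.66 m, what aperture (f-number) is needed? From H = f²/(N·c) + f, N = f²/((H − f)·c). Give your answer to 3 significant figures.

f/5.60

Rearrange H = f²/(N·c) + f for N: N = f² / ((H − f)·c).
N = 18² / ((9660 − 18) × 0.006) = 324 / 57.85 ≈ 5.60.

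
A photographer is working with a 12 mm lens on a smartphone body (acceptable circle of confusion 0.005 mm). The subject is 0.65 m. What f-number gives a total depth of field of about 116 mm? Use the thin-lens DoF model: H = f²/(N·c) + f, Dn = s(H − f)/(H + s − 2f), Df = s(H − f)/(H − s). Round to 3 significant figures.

Write h = H − f = f²/(N·c). The thin-lens limits are Dn = s·h/(h + (s−f)) and Df = s·h/(h − (s−f)), so DoF = Df − Dn = 2·s·(s−f)·h / (h² − (s−f)²).
That is a quadratic in h: DoF·h² − 2·s·(s−f)·h − DoF·(s−f)² = 0 ⇒ h = (s−f)·(s + √(s² + DoF²)) / DoF = 638 × (650 + √(650² + 116²)) / 116 = 638 × (650 + 660.270) / 116 ≈ 7206.5 mm.
Then N = f²/(c·h) = 12² / (0.005 × 7206.5) = 144 / 36.032 ≈ 4.

f/4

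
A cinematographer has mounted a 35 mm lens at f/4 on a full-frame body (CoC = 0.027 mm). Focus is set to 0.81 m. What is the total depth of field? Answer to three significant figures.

111 mm

Hyperfocal distance H = f²/(N·c) + f = 35²/(4 × 0.027) + 35 = 1225/0.108 + 35 ≈ 11377.6 mm ≈ 11.38 m.
Near limit Dn = s·(H − f)/(H + s − 2f) = 810 × (11377.6 − 35) / (11377.6 + 810 − 2 × 35) = 810 × 11342.6 / 12117.6 ≈ 758.20 mm.
Far limit Df = s·(H − f)/(H − s) = 810 × (11377.6 − 35) / (11377.6 − 810) = 810 × 11342.6 / 10567.6 ≈ 869.40 mm.
Depth of field = Df − Dn = 869.40 − 758.20 ≈ 111.20 mm.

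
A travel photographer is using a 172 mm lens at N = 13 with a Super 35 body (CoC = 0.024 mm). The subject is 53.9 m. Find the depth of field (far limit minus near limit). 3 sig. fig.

90.0 m

Hyperfocal distance H = f²/(N·c) + f = 172²/(13 × 0.024) + 172 = 29584/0.312 + 172 ≈ 94992.5 mm ≈ 94.99 m.
Near limit Dn = s·(H − f)/(H + s − 2f) = 53900 × (94992.5 − 172) / (94992.5 + 53900 − 2 × 172) = 53900 × 94820.5 / 148548.5 ≈ 34405 mm.
Far limit Df = s·(H − f)/(H − s) = 53900 × (94992.5 − 172) / (94992.5 − 53900) = 53900 × 94820.5 / 41092.5 ≈ 124374 mm.
Depth of field = Df − Dn = 124374 − 34405 ≈ 89969 mm ≈ 90.0 m.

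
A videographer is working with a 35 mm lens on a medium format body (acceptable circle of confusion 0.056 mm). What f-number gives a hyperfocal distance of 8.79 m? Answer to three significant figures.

Rearrange H = f²/(N·c) + f for N: N = f² / ((H − f)·c).
N = 35² / ((8790 − 35) × 0.056) = 1225 / 490.3 ≈ 2.50.

f/2.50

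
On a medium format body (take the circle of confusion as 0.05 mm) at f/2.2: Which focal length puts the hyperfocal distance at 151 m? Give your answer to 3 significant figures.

129 mm

From H = f²/(N·c) + f, with f ≪ H: f ≈ √(H·N·c) = √(151000 × 2.2 × 0.05) = √16610 ≈ 128.9 mm.
The +f correction barely moves this — solving exactly, f² + N·c·f − N·c·H = 0 ⇒ f = (−N·c + √((N·c)² + 4·N·c·H))/2 = (−0.11 + √66440)/2 ≈ 128.82 mm, so f ≈ 129 mm.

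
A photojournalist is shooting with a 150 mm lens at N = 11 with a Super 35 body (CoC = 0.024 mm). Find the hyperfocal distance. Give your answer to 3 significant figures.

85.4 m

Hyperfocal distance H = f²/(N·c) + f = 150²/(11 × 0.024) + 150 = 22500/0.264 + 150 ≈ 85377.3 mm ≈ 85.4 m.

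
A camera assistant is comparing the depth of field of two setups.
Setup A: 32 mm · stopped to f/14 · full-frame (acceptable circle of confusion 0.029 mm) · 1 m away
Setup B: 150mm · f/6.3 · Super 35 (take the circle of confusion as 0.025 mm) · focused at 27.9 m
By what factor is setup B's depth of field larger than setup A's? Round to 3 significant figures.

12.5

Setup A: H = 32²/(14×0.029) + 32 ≈ 2554.2 mm; DoF = Df − Dn = 1622.84 − 722.65 ≈ 900.19 mm.
Setup B: H = 150²/(6.3×0.025) + 150 ≈ 143007.1 mm; DoF = Df − Dn = 34626 − 23362 ≈ 11264 mm.
Ratio = 11264 / 900.19 ≈ 12.5.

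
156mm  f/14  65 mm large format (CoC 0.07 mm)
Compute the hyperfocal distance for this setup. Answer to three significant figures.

25.0 m

Hyperfocal distance H = f²/(N·c) + f = 156²/(14 × 0.07) + 156 = 24336/0.98 + 156 ≈ 24988.7 mm ≈ 25.0 m.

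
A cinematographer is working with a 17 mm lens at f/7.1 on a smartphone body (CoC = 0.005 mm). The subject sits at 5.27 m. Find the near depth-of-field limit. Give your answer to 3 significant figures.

Hyperfocal distance H = f²/(N·c) + f = 17²/(7.1 × 0.005) + 17 = 289/0.0355 + 17 ≈ 8157.8 mm ≈ 8.158 m.
Near limit Dn = s·(H − f)/(H + s − 2f) = 5270 × (8157.8 − 17) / (8157.8 + 5270 − 2 × 17) = 5270 × 8140.8 / 13393.8 ≈ 3203.1 mm ≈ 3.20 m.

3.20 m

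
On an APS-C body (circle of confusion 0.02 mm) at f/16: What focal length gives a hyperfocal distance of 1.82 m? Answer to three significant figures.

From H = f²/(N·c) + f, with f ≪ H: f ≈ √(H·N·c) = √(1820 × 16 × 0.02) = √582.40 ≈ 24.13 mm.
Exact: f² + N·c·f − N·c·H = 0 ⇒ f = (−N·c + √((N·c)² + 4·N·c·H))/2 = (−0.32 + √2329.7)/2 ≈ 23.973 mm ≈ 24.0 mm.

24.0 mm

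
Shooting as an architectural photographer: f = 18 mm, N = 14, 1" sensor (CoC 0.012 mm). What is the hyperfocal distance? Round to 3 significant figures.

1.95 m

Hyperfocal distance H = f²/(N·c) + f = 18²/(14 × 0.012) + 18 = 324/0.168 + 18 ≈ 1946.6 mm ≈ 1.95 m.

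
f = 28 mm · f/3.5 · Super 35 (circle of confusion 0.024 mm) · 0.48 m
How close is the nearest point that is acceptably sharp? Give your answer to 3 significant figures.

Hyperfocal distance H = f²/(N·c) + f = 28²/(3.5 × 0.024) + 28 = 784/0.084 + 28 ≈ 9361.3 mm ≈ 9.361 m.
Near limit Dn = s·(H − f)/(H + s − 2f) = 480 × (9361.3 − 28) / (9361.3 + 480 − 2 × 28) = 480 × 9333.3 / 9785.3 ≈ 457.83 mm.

458 mm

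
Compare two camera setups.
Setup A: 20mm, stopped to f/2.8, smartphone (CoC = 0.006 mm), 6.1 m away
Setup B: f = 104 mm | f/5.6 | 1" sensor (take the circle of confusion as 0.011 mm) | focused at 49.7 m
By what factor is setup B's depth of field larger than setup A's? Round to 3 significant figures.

Setup A: H = 20²/(2.8×0.006) + 20 ≈ 23829.5 mm; DoF = Df − Dn = 8191.9 − 4859.2 ≈ 3332.7 mm.
Setup B: H = 104²/(5.6×0.011) + 104 ≈ 175688.4 mm; DoF = Df − Dn = 69265 − 38754 ≈ 30511 mm.
Ratio = 30511 / 3332.7 ≈ 9.16.

9.16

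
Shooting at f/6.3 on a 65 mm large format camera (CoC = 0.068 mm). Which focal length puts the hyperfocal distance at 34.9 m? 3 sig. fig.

From H = f²/(N·c) + f, with f ≪ H: f ≈ √(H·N·c) = √(34900 × 6.3 × 0.068) = √14951 ≈ 122.3 mm.
The +f correction barely moves this — solving exactly, f² + N·c·f − N·c·H = 0 ⇒ f = (−N·c + √((N·c)² + 4·N·c·H))/2 = (−0.4284 + √59805)/2 ≈ 122.06 mm, so f ≈ 122 mm.

122 mm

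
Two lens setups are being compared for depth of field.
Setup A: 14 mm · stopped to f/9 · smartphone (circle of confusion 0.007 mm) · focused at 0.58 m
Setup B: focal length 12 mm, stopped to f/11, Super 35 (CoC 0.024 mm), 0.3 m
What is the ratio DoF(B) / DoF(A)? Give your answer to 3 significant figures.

2.01

Setup A: H = 14²/(9×0.007) + 14 ≈ 3125.1 mm; DoF = Df − Dn = 708.98 − 490.72 ≈ 218.26 mm.
Setup B: H = 12²/(11×0.024) + 12 ≈ 557.5 mm; DoF = Df − Dn = 635.59 − 196.34 ≈ 439.25 mm.
Ratio = 439.25 / 218.26 ≈ 2.01.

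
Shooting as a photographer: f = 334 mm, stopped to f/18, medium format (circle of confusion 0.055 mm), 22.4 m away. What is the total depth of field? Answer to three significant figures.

9.12 m

Hyperfocal distance H = f²/(N·c) + f = 334²/(18 × 0.055) + 334 = 111556/0.99 + 334 ≈ 113016.8 mm ≈ 113.0 m.
Near limit Dn = s·(H − f)/(H + s − 2f) = 22400 × (113016.8 − 334) / (113016.8 + 22400 − 2 × 334) = 22400 × 112682.8 / 134748.8 ≈ 18731.9 mm.
Far limit Df = s·(H − f)/(H − s) = 22400 × (113016.8 − 334) / (113016.8 − 22400) = 22400 × 112682.8 / 90616.8 ≈ 27854.6 mm.
Depth of field = Df − Dn = 27854.6 − 18731.9 ≈ 9122.7 mm ≈ 9.12 m.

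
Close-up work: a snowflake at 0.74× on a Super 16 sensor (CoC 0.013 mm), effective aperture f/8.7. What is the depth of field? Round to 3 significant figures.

At magnification m, DoF ≈ 2·N_eff·c/m² = 2 × 8.7 × 0.013 / 0.74² = 0.2262 / 0.5476 ≈ 0.413 mm.

0.413 mm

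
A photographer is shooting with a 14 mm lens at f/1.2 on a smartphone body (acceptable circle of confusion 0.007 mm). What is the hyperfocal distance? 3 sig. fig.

23.3 m

Hyperfocal distance H = f²/(N·c) + f = 14²/(1.2 × 0.007) + 14 = 196/0.0084 + 14 ≈ 23347.3 mm ≈ 23.3 m.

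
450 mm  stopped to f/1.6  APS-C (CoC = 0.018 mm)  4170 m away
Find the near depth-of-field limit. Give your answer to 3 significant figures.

Hyperfocal distance H = f²/(N·c) + f = 450²/(1.6 × 0.018) + 450 = 202500/0.0288 + 450 ≈ 7031700.0 mm ≈ 7032 m.
Near limit Dn = s·(H − f)/(H + s − 2f) = 4170000 × (7031700.0 − 450) / (7031700.0 + 4170000 − 2 × 450) = 4170000 × 7031250.0 / 11200800.0 ≈ 2617698 mm ≈ 2620 m.

2620 m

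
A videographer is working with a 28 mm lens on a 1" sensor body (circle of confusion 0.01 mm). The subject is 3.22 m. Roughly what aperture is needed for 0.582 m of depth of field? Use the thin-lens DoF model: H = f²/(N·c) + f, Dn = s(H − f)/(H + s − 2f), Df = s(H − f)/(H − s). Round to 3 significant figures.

Write h = H − f = f²/(N·c). The thin-lens limits are Dn = s·h/(h + (s−f)) and Df = s·h/(h − (s−f)), so DoF = Df − Dn = 2·s·(s−f)·h / (h² − (s−f)²).
That is a quadratic in h: DoF·h² − 2·s·(s−f)·h − DoF·(s−f)² = 0 ⇒ h = (s−f)·(s + √(s² + DoF²)) / DoF = 3192 × (3220 + √(3220² + 582²)) / 582 = 3192 × (3220 + 3272.17) / 582 ≈ 35607 mm.
Then N = f²/(c·h) = 28² / (0.01 × 35607) = 784 / 356.07 ≈ 2.20.

f/2.20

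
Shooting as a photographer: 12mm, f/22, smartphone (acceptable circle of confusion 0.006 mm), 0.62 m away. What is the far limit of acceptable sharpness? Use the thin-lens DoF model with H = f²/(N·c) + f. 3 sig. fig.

1.40 m

Hyperfocal distance H = f²/(N·c) + f = 12²/(22 × 0.006) + 12 = 144/0.132 + 12 ≈ 1102.9 mm ≈ 1.103 m.
Far limit Df = s·(H − f)/(H − s) = 620 × (1102.9 − 12) / (1102.9 − 620) = 620 × 1090.9 / 482.9 ≈ 1400.6 mm ≈ 1.40 m.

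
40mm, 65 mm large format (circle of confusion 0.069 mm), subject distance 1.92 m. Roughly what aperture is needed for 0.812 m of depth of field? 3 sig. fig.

Write h = H − f = f²/(N·c). The thin-lens limits are Dn = s·h/(h + (s−f)) and Df = s·h/(h − (s−f)), so DoF = Df − Dn = 2·s·(s−f)·h / (h² − (s−f)²).
That is a quadratic in h: DoF·h² − 2·s·(s−f)·h − DoF·(s−f)² = 0 ⇒ h = (s−f)·(s + √(s² + DoF²)) / DoF = 1880 × (1920 + √(1920² + 812²)) / 812 = 1880 × (1920 + 2084.64) / 812 ≈ 9271.8 mm.
Then N = f²/(c·h) = 40² / (0.069 × 9271.8) = 1600 / 639.76 ≈ 2.50.

f/2.50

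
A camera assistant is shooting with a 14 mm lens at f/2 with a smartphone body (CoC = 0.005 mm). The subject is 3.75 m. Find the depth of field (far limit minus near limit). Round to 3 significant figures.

Hyperfocal distance H = f²/(N·c) + f = 14²/(2 × 0.005) + 14 = 196/0.01 + 14 ≈ 19614.0 mm ≈ 19.61 m.
Near limit Dn = s·(H − f)/(H + s − 2f) = 3750 × (19614.0 − 14) / (19614.0 + 3750 − 2 × 14) = 3750 × 19600.0 / 23336.0 ≈ 3149.6 mm.
Far limit Df = s·(H − f)/(H − s) = 3750 × (19614.0 − 14) / (19614.0 − 3750) = 3750 × 19600.0 / 15864.0 ≈ 4633.1 mm.
Depth of field = Df − Dn = 4633.1 − 3149.6 ≈ 1483.5 mm ≈ 1.48 m.

1.48 m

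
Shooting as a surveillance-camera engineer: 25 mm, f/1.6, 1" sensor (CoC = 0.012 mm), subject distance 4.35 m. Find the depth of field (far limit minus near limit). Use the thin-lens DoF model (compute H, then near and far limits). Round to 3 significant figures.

Hyperfocal distance H = f²/(N·c) + f = 25²/(1.6 × 0.012) + 25 = 625/0.0192 + 25 ≈ 32577.1 mm ≈ 32.58 m.
Near limit Dn = s·(H − f)/(H + s − 2f) = 4350 × (32577.1 − 25) / (32577.1 + 4350 − 2 × 25) = 4350 × 32552.1 / 36877.1 ≈ 3839.8 mm.
Far limit Df = s·(H − f)/(H − s) = 4350 × (32577.1 − 25) / (32577.1 − 4350) = 4350 × 32552.1 / 28227.1 ≈ 5016.5 mm.
Depth of field = Df − Dn = 5016.5 − 3839.8 ≈ 1176.7 mm ≈ 1.18 m.

1.18 m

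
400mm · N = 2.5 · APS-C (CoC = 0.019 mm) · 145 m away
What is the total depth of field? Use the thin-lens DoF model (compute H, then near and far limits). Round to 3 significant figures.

Hyperfocal distance H = f²/(N·c) + f = 400²/(2.5 × 0.019) + 400 = 160000/0.0475 + 400 ≈ 3368821.1 mm ≈ 3369 m.
Near limit Dn = s·(H − f)/(H + s − 2f) = 145000 × (3368821.1 − 400) / (3368821.1 + 145000 − 2 × 400) = 145000 × 3368421.1 / 3513021.1 ≈ 139032 mm.
Far limit Df = s·(H − f)/(H − s) = 145000 × (3368821.1 − 400) / (3368821.1 − 145000) = 145000 × 3368421.1 / 3223821.1 ≈ 151504 mm.
Depth of field = Df − Dn = 151504 − 139032 ≈ 12472 mm ≈ 12.5 m.

12.5 m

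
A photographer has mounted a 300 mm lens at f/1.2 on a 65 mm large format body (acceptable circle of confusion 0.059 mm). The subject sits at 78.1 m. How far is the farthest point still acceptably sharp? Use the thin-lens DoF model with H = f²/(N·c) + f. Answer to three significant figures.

83.2 m

Hyperfocal distance H = f²/(N·c) + f = 300²/(1.2 × 0.059) + 300 = 90000/0.0708 + 300 ≈ 1271486.4 mm ≈ 1271 m.
Far limit Df = s·(H − f)/(H − s) = 78100 × (1271486.4 − 300) / (1271486.4 − 78100) = 78100 × 1271186.4 / 1193386.4 ≈ 83192 mm ≈ 83.2 m.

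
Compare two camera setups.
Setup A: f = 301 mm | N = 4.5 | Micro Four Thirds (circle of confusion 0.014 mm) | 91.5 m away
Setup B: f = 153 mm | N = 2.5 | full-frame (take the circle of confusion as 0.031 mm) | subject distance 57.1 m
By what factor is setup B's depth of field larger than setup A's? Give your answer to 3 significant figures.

Setup A: H = 301²/(4.5×0.014) + 301 ≈ 1438412.1 mm; DoF = Df − Dn = 97695 − 86043 ≈ 11652 mm.
Setup B: H = 153²/(2.5×0.031) + 153 ≈ 302204.6 mm; DoF = Df − Dn = 70366 − 48042 ≈ 22324 mm.
Ratio = 22324 / 11652 ≈ 1.92.

1.92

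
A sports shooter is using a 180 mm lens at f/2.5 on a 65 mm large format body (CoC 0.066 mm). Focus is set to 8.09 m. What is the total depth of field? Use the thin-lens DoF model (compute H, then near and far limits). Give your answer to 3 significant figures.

Hyperfocal distance H = f²/(N·c) + f = 180²/(2.5 × 0.066) + 180 = 32400/0.165 + 180 ≈ 196543.6 mm ≈ 196.5 m.
Near limit Dn = s·(H − f)/(H + s − 2f) = 8090 × (196543.6 − 180) / (196543.6 + 8090 − 2 × 180) = 8090 × 196363.6 / 204273.6 ≈ 7776.73 mm.
Far limit Df = s·(H − f)/(H − s) = 8090 × (196543.6 − 180) / (196543.6 − 8090) = 8090 × 196363.6 / 188453.6 ≈ 8429.56 mm.
Depth of field = Df − Dn = 8429.56 − 7776.73 ≈ 652.83 mm ≈ 0.653 m.

0.653 m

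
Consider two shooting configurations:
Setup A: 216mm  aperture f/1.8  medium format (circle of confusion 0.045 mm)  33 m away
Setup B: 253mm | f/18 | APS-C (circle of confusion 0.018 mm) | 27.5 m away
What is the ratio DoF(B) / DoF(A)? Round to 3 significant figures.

2.05

Setup A: H = 216²/(1.8×0.045) + 216 ≈ 576216.0 mm; DoF = Df − Dn = 34991.6 − 31222.9 ≈ 3768.7 mm.
Setup B: H = 253²/(18×0.018) + 253 ≈ 197811.6 mm; DoF = Df − Dn = 31899.5 − 24166.9 ≈ 7732.6 mm.
Ratio = 7732.6 / 3768.7 ≈ 2.05.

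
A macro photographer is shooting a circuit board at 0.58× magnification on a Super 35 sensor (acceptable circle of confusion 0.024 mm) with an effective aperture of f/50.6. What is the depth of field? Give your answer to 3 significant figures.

7.22 mm

At magnification m, DoF ≈ 2·N_eff·c/m² = 2 × 50.6 × 0.024 / 0.58² = 2.429 / 0.3364 ≈ 7.22 mm.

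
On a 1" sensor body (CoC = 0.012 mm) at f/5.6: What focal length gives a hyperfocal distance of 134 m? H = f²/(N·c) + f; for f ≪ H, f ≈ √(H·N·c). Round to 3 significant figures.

94.9 mm

From H = f²/(N·c) + f, with f ≪ H: f ≈ √(H·N·c) = √(134000 × 5.6 × 0.012) = √9004.8 ≈ 94.89 mm.
The +f correction barely moves this — solving exactly, f² + N·c·f − N·c·H = 0 ⇒ f = (−N·c + √((N·c)² + 4·N·c·H))/2 = (−0.0672 + √36019)/2 ≈ 94.860 mm, so f ≈ 94.9 mm.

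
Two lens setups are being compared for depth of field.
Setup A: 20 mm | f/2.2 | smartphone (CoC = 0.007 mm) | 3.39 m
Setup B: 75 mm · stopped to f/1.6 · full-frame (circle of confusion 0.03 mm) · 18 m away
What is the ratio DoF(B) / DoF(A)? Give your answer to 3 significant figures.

6.30

Setup A: H = 20²/(2.2×0.007) + 20 ≈ 25994.0 mm; DoF = Df − Dn = 3895.41 − 3000.68 ≈ 894.73 mm.
Setup B: H = 75²/(1.6×0.03) + 75 ≈ 117262.5 mm; DoF = Df − Dn = 21250.5 − 15612.0 ≈ 5638.5 mm.
Ratio = 5638.5 / 894.73 ≈ 6.30.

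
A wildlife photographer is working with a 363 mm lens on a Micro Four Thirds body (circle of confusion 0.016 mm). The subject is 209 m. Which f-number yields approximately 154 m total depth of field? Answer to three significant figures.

Write h = H − f = f²/(N·c). The thin-lens limits are Dn = s·h/(h + (s−f)) and Df = s·h/(h − (s−f)), so DoF = Df − Dn = 2·s·(s−f)·h / (h² − (s−f)²).
That is a quadratic in h: DoF·h² − 2·s·(s−f)·h − DoF·(s−f)² = 0 ⇒ h = (s−f)·(s + √(s² + DoF²)) / DoF = 208637 × (209000 + √(209000² + 154000²)) / 154000 = 208637 × (209000 + 259609) / 154000 ≈ 634865 mm.
Then N = f²/(c·h) = 363² / (0.016 × 634865) = 131769 / 10158 ≈ 13.

f/13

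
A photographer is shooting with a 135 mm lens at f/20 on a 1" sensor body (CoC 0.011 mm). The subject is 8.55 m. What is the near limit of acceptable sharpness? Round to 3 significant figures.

7.76 m

Hyperfocal distance H = f²/(N·c) + f = 135²/(20 × 0.011) + 135 = 18225/0.22 + 135 ≈ 82975.9 mm ≈ 82.98 m.
Near limit Dn = s·(H − f)/(H + s − 2f) = 8550 × (82975.9 − 135) / (82975.9 + 8550 − 2 × 135) = 8550 × 82840.9 / 91255.9 ≈ 7761.6 mm ≈ 7.76 m.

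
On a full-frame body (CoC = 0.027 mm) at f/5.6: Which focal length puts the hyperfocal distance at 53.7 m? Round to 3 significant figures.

From H = f²/(N·c) + f, with f ≪ H: f ≈ √(H·N·c) = √(53700 × 5.6 × 0.027) = √8119.4 ≈ 90.11 mm.
Exact: f² + N·c·f − N·c·H = 0 ⇒ f = (−N·c + √((N·c)² + 4·N·c·H))/2 = (−0.1512 + √32478)/2 ≈ 90.032 mm ≈ 90.0 mm.

90.0 mm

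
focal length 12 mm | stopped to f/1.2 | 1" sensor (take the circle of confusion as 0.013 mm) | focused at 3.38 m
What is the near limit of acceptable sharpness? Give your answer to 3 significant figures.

2.48 m

Hyperfocal distance H = f²/(N·c) + f = 12²/(1.2 × 0.013) + 12 = 144/0.0156 + 12 ≈ 9242.8 mm ≈ 9.243 m.
Near limit Dn = s·(H − f)/(H + s − 2f) = 3380 × (9242.8 − 12) / (9242.8 + 3380 − 2 × 12) = 3380 × 9230.8 / 12598.8 ≈ 2476.4 mm ≈ 2.48 m.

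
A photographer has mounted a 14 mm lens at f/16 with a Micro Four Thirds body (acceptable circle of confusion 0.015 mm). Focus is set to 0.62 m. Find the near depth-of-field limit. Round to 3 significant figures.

Hyperfocal distance H = f²/(N·c) + f = 14²/(16 × 0.015) + 14 = 196/0.24 + 14 ≈ 830.7 mm ≈ 0.831 m.
Near limit Dn = s·(H − f)/(H + s − 2f) = 620 × (830.7 − 14) / (830.7 + 620 − 2 × 14) = 620 × 816.7 / 1422.7 ≈ 355.90 mm.

356 mm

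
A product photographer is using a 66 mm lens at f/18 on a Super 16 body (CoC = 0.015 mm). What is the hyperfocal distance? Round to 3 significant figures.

16.2 m

Hyperfocal distance H = f²/(N·c) + f = 66²/(18 × 0.015) + 66 = 4356/0.27 + 66 ≈ 16199.3 mm ≈ 16.2 m.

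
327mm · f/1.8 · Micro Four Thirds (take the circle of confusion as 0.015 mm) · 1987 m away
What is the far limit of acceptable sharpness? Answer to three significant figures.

Hyperfocal distance H = f²/(N·c) + f = 327²/(1.8 × 0.015) + 327 = 106929/0.027 + 327 ≈ 3960660.3 mm ≈ 3961 m.
Far limit Df = s·(H − f)/(H − s) = 1987000 × (3960660.3 − 327) / (3960660.3 − 1987000) = 1987000 × 3960333.3 / 1973660.3 ≈ 3987101 mm ≈ 3990 m.

3990 m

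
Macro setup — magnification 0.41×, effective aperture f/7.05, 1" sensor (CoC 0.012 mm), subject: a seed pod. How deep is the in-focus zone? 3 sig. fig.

At magnification m, DoF ≈ 2·N_eff·c/m² = 2 × 7.05 × 0.012 / 0.41² = 0.1692 / 0.1681 ≈ 1.01 mm.

1.01 mm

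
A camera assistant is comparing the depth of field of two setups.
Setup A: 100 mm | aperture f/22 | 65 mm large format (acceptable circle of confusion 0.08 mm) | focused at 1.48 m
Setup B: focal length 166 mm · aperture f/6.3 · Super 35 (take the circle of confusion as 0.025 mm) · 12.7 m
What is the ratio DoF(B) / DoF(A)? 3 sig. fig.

2.39

Setup A: H = 100²/(22×0.08) + 100 ≈ 5781.8 mm; DoF = Df − Dn = 1954.78 − 1190.78 ≈ 764.00 mm.
Setup B: H = 166²/(6.3×0.025) + 166 ≈ 175124.7 mm; DoF = Df − Dn = 13680.0 − 11851.0 ≈ 1829.0 mm.
Ratio = 1829.0 / 764.00 ≈ 2.39.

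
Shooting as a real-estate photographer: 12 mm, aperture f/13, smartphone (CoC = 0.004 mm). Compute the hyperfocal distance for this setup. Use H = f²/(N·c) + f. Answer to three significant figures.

2.78 m

Hyperfocal distance H = f²/(N·c) + f = 12²/(13 × 0.004) + 12 = 144/0.052 + 12 ≈ 2781.2 mm ≈ 2.78 m.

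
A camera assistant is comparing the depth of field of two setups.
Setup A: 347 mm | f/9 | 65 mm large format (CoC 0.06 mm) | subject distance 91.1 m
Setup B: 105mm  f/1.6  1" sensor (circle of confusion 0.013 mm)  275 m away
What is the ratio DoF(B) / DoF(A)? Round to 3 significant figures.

Setup A: H = 347²/(9×0.06) + 347 ≈ 223326.6 mm; DoF = Df − Dn = 153626 − 64748 ≈ 88878 mm.
Setup B: H = 105²/(1.6×0.013) + 105 ≈ 530153.1 mm; DoF = Df − Dn = 571278 − 181085 ≈ 390193 mm.
Ratio = 390193 / 88878 ≈ 4.39.

4.39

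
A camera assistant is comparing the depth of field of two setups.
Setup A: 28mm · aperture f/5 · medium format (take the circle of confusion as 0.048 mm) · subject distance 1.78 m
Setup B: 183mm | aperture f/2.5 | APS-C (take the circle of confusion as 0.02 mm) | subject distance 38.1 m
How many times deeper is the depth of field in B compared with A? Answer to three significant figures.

Setup A: H = 28²/(5×0.048) + 28 ≈ 3294.7 mm; DoF = Df − Dn = 3838.9 − 1158.6 ≈ 2680.3 mm.
Setup B: H = 183²/(2.5×0.02) + 183 ≈ 669963.0 mm; DoF = Df − Dn = 40386.3 − 36058.7 ≈ 4327.6 mm.
Ratio = 4327.6 / 2680.3 ≈ 1.61.

1.61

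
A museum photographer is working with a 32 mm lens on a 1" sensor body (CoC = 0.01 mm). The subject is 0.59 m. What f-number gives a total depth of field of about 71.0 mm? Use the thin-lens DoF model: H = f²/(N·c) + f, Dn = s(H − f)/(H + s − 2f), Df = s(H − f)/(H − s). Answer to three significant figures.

f/11

Write h = H − f = f²/(N·c). The thin-lens limits are Dn = s·h/(h + (s−f)) and Df = s·h/(h − (s−f)), so DoF = Df − Dn = 2·s·(s−f)·h / (h² − (s−f)²).
That is a quadratic in h: DoF·h² − 2·s·(s−f)·h − DoF·(s−f)² = 0 ⇒ h = (s−f)·(s + √(s² + DoF²)) / DoF = 558 × (590 + √(590² + 71²)) / 71 = 558 × (590 + 594.257) / 71 ≈ 9307.3 mm.
Then N = f²/(c·h) = 32² / (0.01 × 9307.3) = 1024 / 93.073 ≈ 11.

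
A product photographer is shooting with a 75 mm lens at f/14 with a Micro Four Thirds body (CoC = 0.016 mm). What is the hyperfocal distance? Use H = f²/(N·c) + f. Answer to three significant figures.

Hyperfocal distance H = f²/(N·c) + f = 75²/(14 × 0.016) + 75 = 5625/0.224 + 75 ≈ 25186.6 mm ≈ 25.2 m.

25.2 m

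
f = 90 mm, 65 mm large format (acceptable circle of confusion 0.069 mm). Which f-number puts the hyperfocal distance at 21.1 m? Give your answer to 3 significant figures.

Rearrange H = f²/(N·c) + f for N: N = f² / ((H − f)·c).
N = 90² / ((21100 − 90) × 0.069) = 8100 / 1450 ≈ 5.59.

f/5.59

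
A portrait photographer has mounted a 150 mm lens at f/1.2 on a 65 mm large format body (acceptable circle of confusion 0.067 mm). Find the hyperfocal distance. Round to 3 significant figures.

Hyperfocal distance H = f²/(N·c) + f = 150²/(1.2 × 0.067) + 150 = 22500/0.0804 + 150 ≈ 280000.7 mm ≈ 280 m.

280 m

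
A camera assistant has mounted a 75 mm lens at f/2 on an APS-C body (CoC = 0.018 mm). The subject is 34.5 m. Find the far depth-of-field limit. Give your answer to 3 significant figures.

Hyperfocal distance H = f²/(N·c) + f = 75²/(2 × 0.018) + 75 = 5625/0.036 + 75 ≈ 156325.0 mm ≈ 156.3 m.
Far limit Df = s·(H − f)/(H − s) = 34500 × (156325.0 − 75) / (156325.0 − 34500) = 34500 × 156250.0 / 121825.0 ≈ 44249 mm ≈ 44.2 m.

44.2 m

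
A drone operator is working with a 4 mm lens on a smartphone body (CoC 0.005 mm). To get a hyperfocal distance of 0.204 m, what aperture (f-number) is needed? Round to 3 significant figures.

f/16

Rearrange H = f²/(N·c) + f for N: N = f² / ((H − f)·c).
N = 4² / ((204 − 4) × 0.005) = 16 / 1.000 ≈ 16.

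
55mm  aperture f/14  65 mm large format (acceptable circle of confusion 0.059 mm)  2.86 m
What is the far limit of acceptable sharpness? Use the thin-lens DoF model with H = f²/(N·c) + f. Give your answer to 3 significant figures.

12.2 m

Hyperfocal distance H = f²/(N·c) + f = 55²/(14 × 0.059) + 55 = 3025/0.826 + 55 ≈ 3717.2 mm ≈ 3.717 m.
Far limit Df = s·(H − f)/(H − s) = 2860 × (3717.2 − 55) / (3717.2 − 2860) = 2860 × 3662.2 / 857.2 ≈ 12218 mm ≈ 12.2 m.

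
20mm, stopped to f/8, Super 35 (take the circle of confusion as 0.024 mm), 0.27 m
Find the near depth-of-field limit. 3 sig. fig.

Hyperfocal distance H = f²/(N·c) + f = 20²/(8 × 0.024) + 20 = 400/0.192 + 20 ≈ 2103.3 mm ≈ 2.103 m.
Near limit Dn = s·(H − f)/(H + s − 2f) = 270 × (2103.3 − 20) / (2103.3 + 270 − 2 × 20) = 270 × 2083.3 / 2333.3 ≈ 241.07 mm.

241 mm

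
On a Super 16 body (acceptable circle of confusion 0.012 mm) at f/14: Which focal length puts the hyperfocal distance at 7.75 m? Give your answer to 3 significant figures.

From H = f²/(N·c) + f, with f ≪ H: f ≈ √(H·N·c) = √(7750 × 14 × 0.012) = √1302.0 ≈ 36.08 mm.
Exact: f² + N·c·f − N·c·H = 0 ⇒ f = (−N·c + √((N·c)² + 4·N·c·H))/2 = (−0.168 + √5208.0)/2 ≈ 35.999 mm ≈ 36.0 mm.

36.0 mm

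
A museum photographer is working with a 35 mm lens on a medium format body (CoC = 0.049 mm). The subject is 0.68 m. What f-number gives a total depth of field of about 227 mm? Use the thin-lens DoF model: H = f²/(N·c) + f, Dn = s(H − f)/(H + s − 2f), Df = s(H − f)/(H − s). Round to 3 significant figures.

f/6.30

Write h = H − f = f²/(N·c). The thin-lens limits are Dn = s·h/(h + (s−f)) and Df = s·h/(h − (s−f)), so DoF = Df − Dn = 2·s·(s−f)·h / (h² − (s−f)²).
That is a quadratic in h: DoF·h² − 2·s·(s−f)·h − DoF·(s−f)² = 0 ⇒ h = (s−f)·(s + √(s² + DoF²)) / DoF = 645 × (680 + √(680² + 227²)) / 227 = 645 × (680 + 716.888) / 227 ≈ 3969.1 mm.
Then N = f²/(c·h) = 35² / (0.049 × 3969.1) = 1225 / 194.49 ≈ 6.30.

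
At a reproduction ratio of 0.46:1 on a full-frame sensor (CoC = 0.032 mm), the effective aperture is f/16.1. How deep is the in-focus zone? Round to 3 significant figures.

4.87 mm

At magnification m, DoF ≈ 2·N_eff·c/m² = 2 × 16.1 × 0.032 / 0.46² = 1.03 / 0.2116 ≈ 4.87 mm.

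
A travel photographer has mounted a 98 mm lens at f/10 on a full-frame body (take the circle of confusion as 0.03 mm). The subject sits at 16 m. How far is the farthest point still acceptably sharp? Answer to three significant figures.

Hyperfocal distance H = f²/(N·c) + f = 98²/(10 × 0.03) + 98 = 9604/0.3 + 98 ≈ 32111.3 mm ≈ 32.11 m.
Far limit Df = s·(H − f)/(H − s) = 16000 × (32111.3 − 98) / (32111.3 − 16000) = 16000 × 32013.3 / 16111.3 ≈ 31792 mm ≈ 31.8 m.

31.8 m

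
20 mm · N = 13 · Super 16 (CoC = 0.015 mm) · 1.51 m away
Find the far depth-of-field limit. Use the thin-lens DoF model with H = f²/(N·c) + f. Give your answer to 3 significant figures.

5.52 m

Hyperfocal distance H = f²/(N·c) + f = 20²/(13 × 0.015) + 20 = 400/0.195 + 20 ≈ 2071.3 mm ≈ 2.071 m.
Far limit Df = s·(H − f)/(H − s) = 1510 × (2071.3 − 20) / (2071.3 − 1510) = 1510 × 2051.3 / 561.3 ≈ 5518.5 mm ≈ 5.52 m.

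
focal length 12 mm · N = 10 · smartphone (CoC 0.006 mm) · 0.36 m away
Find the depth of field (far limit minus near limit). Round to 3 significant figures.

Hyperfocal distance H = f²/(N·c) + f = 12²/(10 × 0.006) + 12 = 144/0.06 + 12 ≈ 2412.0 mm ≈ 2.412 m.
Near limit Dn = s·(H − f)/(H + s − 2f) = 360 × (2412.0 − 12) / (2412.0 + 360 − 2 × 12) = 360 × 2400.0 / 2748.0 ≈ 314.41 mm.
Far limit Df = s·(H − f)/(H − s) = 360 × (2412.0 − 12) / (2412.0 − 360) = 360 × 2400.0 / 2052.0 ≈ 421.05 mm.
Depth of field = Df − Dn = 421.05 − 314.41 ≈ 106.64 mm.

107 mm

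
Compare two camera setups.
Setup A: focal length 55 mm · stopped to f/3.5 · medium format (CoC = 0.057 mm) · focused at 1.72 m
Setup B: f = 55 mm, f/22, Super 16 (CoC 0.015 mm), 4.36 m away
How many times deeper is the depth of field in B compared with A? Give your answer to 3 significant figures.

13.7

Setup A: H = 55²/(3.5×0.057) + 55 ≈ 15217.9 mm; DoF = Df − Dn = 1932.17 − 1549.82 ≈ 382.35 mm.
Setup B: H = 55²/(22×0.015) + 55 ≈ 9221.7 mm; DoF = Df − Dn = 8220.8 − 2966.7 ≈ 5254.1 mm.
Ratio = 5254.1 / 382.35 ≈ 13.7.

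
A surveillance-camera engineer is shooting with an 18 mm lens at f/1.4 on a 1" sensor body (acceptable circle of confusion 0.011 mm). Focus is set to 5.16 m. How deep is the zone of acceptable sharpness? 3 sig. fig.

2.68 m

Hyperfocal distance H = f²/(N·c) + f = 18²/(1.4 × 0.011) + 18 = 324/0.0154 + 18 ≈ 21057.0 mm ≈ 21.06 m.
Near limit Dn = s·(H − f)/(H + s − 2f) = 5160 × (21057.0 − 18) / (21057.0 + 5160 − 2 × 18) = 5160 × 21039.0 / 26181.0 ≈ 4146.6 mm.
Far limit Df = s·(H − f)/(H − s) = 5160 × (21057.0 − 18) / (21057.0 − 5160) = 5160 × 21039.0 / 15897.0 ≈ 6829.0 mm.
Depth of field = Df − Dn = 6829.0 − 4146.6 ≈ 2682.4 mm ≈ 2.68 m.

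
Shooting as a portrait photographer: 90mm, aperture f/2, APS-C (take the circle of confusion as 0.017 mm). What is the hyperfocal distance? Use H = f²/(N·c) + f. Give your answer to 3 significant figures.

Hyperfocal distance H = f²/(N·c) + f = 90²/(2 × 0.017) + 90 = 8100/0.034 + 90 ≈ 238325.3 mm ≈ 238 m.

238 m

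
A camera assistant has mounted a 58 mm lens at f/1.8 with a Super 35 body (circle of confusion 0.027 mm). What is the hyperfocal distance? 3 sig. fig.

Hyperfocal distance H = f²/(N·c) + f = 58²/(1.8 × 0.027) + 58 = 3364/0.0486 + 58 ≈ 69276.1 mm ≈ 69.3 m.

69.3 m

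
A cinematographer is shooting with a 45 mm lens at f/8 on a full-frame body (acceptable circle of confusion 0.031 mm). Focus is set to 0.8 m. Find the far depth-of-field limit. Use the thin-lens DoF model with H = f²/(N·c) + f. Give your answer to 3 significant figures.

Hyperfocal distance H = f²/(N·c) + f = 45²/(8 × 0.031) + 45 = 2025/0.248 + 45 ≈ 8210.3 mm ≈ 8.210 m.
Far limit Df = s·(H − f)/(H − s) = 800 × (8210.3 − 45) / (8210.3 − 800) = 800 × 8165.3 / 7410.3 ≈ 881.51 mm ≈ 0.882 m.

0.882 m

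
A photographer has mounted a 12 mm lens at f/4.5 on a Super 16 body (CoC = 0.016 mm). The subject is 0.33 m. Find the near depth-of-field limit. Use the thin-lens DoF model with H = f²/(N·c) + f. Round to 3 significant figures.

285 mm

Hyperfocal distance H = f²/(N·c) + f = 12²/(4.5 × 0.016) + 12 = 144/0.072 + 12 ≈ 2012.0 mm ≈ 2.012 m.
Near limit Dn = s·(H − f)/(H + s − 2f) = 330 × (2012.0 − 12) / (2012.0 + 330 − 2 × 12) = 330 × 2000.0 / 2318.0 ≈ 284.73 mm.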